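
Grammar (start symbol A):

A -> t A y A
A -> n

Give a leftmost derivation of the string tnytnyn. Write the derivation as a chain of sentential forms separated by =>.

A => tAyA => tnyA => tnytAyA => tnytnyA => tnytnyn

A => tAyA   [A -> t A y A]
tAyA => tnyA   [A -> n]
tnyA => tnytAyA   [A -> t A y A]
tnytAyA => tnytnyA   [A -> n]
tnytnyA => tnytnyn   [A -> n]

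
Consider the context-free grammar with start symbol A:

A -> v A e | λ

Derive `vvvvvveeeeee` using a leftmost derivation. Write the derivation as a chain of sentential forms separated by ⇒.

A ⇒ vAe ⇒ vvAee ⇒ vvvAeee ⇒ vvvvAeeee ⇒ vvvvvAeeeee ⇒ vvvvvvAeeeeee ⇒ vvvvvveeeeee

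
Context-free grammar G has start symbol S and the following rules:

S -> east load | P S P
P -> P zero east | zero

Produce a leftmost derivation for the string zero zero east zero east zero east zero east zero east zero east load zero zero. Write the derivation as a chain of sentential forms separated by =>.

S => P S P => P zero east S P => P zero east zero east S P => P zero east zero east zero east S P => P zero east zero east zero east zero east S P => P zero east zero east zero east zero east zero east S P => zero zero east zero east zero east zero east zero east S P => zero zero east zero east zero east zero east zero east P S P P => zero zero east zero east zero east zero east zero east zero S P P => zero zero east zero east zero east zero east zero east zero east load P P => zero zero east zero east zero east zero east zero east zero east load zero P => zero zero east zero east zero east zero east zero east zero east load zero zero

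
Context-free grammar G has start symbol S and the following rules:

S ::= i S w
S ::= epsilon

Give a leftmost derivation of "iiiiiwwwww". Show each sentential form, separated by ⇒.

S ⇒ iSw ⇒ iiSww ⇒ iiiSwww ⇒ iiiiSwwww ⇒ iiiiiSwwwww ⇒ iiiiiwwwww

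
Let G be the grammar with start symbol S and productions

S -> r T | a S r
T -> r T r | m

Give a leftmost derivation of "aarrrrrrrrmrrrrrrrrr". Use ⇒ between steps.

S ⇒ aSr   [S -> a S r]
aSr ⇒ aaSrr   [S -> a S r]
aaSrr ⇒ aarTrr   [S -> r T]
aarTrr ⇒ aarrTrrr   [T -> r T r]
aarrTrrr ⇒ aarrrTrrrr   [T -> r T r]
aarrrTrrrr ⇒ aarrrrTrrrrr   [T -> r T r]
aarrrrTrrrrr ⇒ aarrrrrTrrrrrr   [T -> r T r]
aarrrrrTrrrrrr ⇒ aarrrrrrTrrrrrrr   [T -> r T r]
aarrrrrrTrrrrrrr ⇒ aarrrrrrrTrrrrrrrr   [T -> r T r]
aarrrrrrrTrrrrrrrr ⇒ aarrrrrrrrTrrrrrrrrr   [T -> r T r]
aarrrrrrrrTrrrrrrrrr ⇒ aarrrrrrrrmrrrrrrrrr   [T -> m]

S ⇒ aSr ⇒ aaSrr ⇒ aarTrr ⇒ aarrTrrr ⇒ aarrrTrrrr ⇒ aarrrrTrrrrr ⇒ aarrrrrTrrrrrr ⇒ aarrrrrrTrrrrrrr ⇒ aarrrrrrrTrrrrrrrr ⇒ aarrrrrrrrTrrrrrrrrr ⇒ aarrrrrrrrmrrrrrrrrr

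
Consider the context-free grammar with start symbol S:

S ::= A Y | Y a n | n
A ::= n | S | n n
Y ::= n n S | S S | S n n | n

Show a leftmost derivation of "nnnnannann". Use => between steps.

S=>AY=>SY=>YanY=>SSanY=>AYSanY=>SYSanY=>nYSanY=>nnnSSanY=>nnnYanSanY=>nnnnanSanY=>nnnnannanY=>nnnnannann

S => AY   [S ::= A Y]
AY => SY   [A ::= S]
SY => YanY   [S ::= Y a n]
YanY => SSanY   [Y ::= S S]
SSanY => AYSanY   [S ::= A Y]
AYSanY => SYSanY   [A ::= S]
SYSanY => nYSanY   [S ::= n]
nYSanY => nnnSSanY   [Y ::= n n S]
nnnSSanY => nnnYanSanY   [S ::= Y a n]
nnnYanSanY => nnnnanSanY   [Y ::= n]
nnnnanSanY => nnnnannanY   [S ::= n]
nnnnannanY => nnnnannann   [Y ::= n]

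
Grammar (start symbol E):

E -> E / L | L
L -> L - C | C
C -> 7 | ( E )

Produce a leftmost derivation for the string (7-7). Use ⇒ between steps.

E ⇒ L   [E -> L]
L ⇒ C   [L -> C]
C ⇒ (E)   [C -> ( E )]
(E) ⇒ (L)   [E -> L]
(L) ⇒ (L-C)   [L -> L - C]
(L-C) ⇒ (C-C)   [L -> C]
(C-C) ⇒ (7-C)   [C -> 7]
(7-C) ⇒ (7-7)   [C -> 7]

E ⇒ L ⇒ C ⇒ (E) ⇒ (L) ⇒ (L-C) ⇒ (C-C) ⇒ (7-C) ⇒ (7-7)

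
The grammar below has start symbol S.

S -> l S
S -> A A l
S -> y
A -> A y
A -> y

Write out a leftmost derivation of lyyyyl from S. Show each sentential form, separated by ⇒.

S ⇒ lS   [S -> l S]
lS ⇒ lAAl   [S -> A A l]
lAAl ⇒ lAyAl   [A -> A y]
lAyAl ⇒ lAyyAl   [A -> A y]
lAyyAl ⇒ lyyyAl   [A -> y]
lyyyAl ⇒ lyyyyl   [A -> y]

S ⇒ lS ⇒ lAAl ⇒ lAyAl ⇒ lAyyAl ⇒ lyyyAl ⇒ lyyyyl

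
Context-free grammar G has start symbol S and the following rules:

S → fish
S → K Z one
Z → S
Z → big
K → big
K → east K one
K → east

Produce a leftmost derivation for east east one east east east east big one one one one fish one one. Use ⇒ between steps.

S ⇒ K Z one   [S → K Z one]
K Z one ⇒ east K one Z one   [K → east K one]
east K one Z one ⇒ east east one Z one   [K → east]
east east one Z one ⇒ east east one S one   [Z → S]
east east one S one ⇒ east east one K Z one one   [S → K Z one]
east east one K Z one one ⇒ east east one east K one Z one one   [K → east K one]
east east one east K one Z one one ⇒ east east one east east K one one Z one one   [K → east K one]
east east one east east K one one Z one one ⇒ east east one east east east K one one one Z one one   [K → east K one]
east east one east east east K one one one Z one one ⇒ east east one east east east east K one one one one Z one one   [K → east K one]
east east one east east east east K one one one one Z one one ⇒ east east one east east east east big one one one one Z one one   [K → big]
east east one east east east east big one one one one Z one one ⇒ east east one east east east east big one one one one S one one   [Z → S]
east east one east east east east big one one one one S one one ⇒ east east one east east east east big one one one one fish one one   [S → fish]

S ⇒ K Z one ⇒ east K one Z one ⇒ east east one Z one ⇒ east east one S one ⇒ east east one K Z one one ⇒ east east one east K one Z one one ⇒ east east one east east K one one Z one one ⇒ east east one east east east K one one one Z one one ⇒ east east one east east east east K one one one one Z one one ⇒ east east one east east east east big one one one one Z one one ⇒ east east one east east east east big one one one one S one one ⇒ east east one east east east east big one one one one fish one one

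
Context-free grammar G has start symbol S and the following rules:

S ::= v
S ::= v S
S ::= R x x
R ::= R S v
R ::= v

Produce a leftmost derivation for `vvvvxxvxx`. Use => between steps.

S => Rxx   [S ::= R x x]
Rxx => RSvxx   [R ::= R S v]
RSvxx => RSvSvxx   [R ::= R S v]
RSvSvxx => vSvSvxx   [R ::= v]
vSvSvxx => vvvSvxx   [S ::= v]
vvvSvxx => vvvRxxvxx   [S ::= R x x]
vvvRxxvxx => vvvvxxvxx   [R ::= v]

S=>Rxx=>RSvxx=>RSvSvxx=>vSvSvxx=>vvvSvxx=>vvvRxxvxx=>vvvvxxvxx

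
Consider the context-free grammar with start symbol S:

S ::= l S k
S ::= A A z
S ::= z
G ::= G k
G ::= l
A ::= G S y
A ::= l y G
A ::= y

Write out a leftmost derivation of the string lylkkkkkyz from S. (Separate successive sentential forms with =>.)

S => AAz => lyGAz => lyGkAz => lyGkkAz => lyGkkkAz => lyGkkkkAz => lyGkkkkkAz => lylkkkkkAz => lylkkkkkyz

S => AAz   [S ::= A A z]
AAz => lyGAz   [A ::= l y G]
lyGAz => lyGkAz   [G ::= G k]
lyGkAz => lyGkkAz   [G ::= G k]
lyGkkAz => lyGkkkAz   [G ::= G k]
lyGkkkAz => lyGkkkkAz   [G ::= G k]
lyGkkkkAz => lyGkkkkkAz   [G ::= G k]
lyGkkkkkAz => lylkkkkkAz   [G ::= l]
lylkkkkkAz => lylkkkkkyz   [A ::= y]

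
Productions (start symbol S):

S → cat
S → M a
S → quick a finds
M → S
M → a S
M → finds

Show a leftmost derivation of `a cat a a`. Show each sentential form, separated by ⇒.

S ⇒ M a   [S → M a]
M a ⇒ a S a   [M → a S]
a S a ⇒ a M a a   [S → M a]
a M a a ⇒ a S a a   [M → S]
a S a a ⇒ a cat a a   [S → cat]

S ⇒ M a ⇒ a S a ⇒ a M a a ⇒ a S a a ⇒ a cat a a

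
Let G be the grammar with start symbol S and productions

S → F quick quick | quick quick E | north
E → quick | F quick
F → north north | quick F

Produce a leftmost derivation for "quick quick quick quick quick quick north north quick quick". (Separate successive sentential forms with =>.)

S => F quick quick   [S → F quick quick]
F quick quick => quick F quick quick   [F → quick F]
quick F quick quick => quick quick F quick quick   [F → quick F]
quick quick F quick quick => quick quick quick F quick quick   [F → quick F]
quick quick quick F quick quick => quick quick quick quick F quick quick   [F → quick F]
quick quick quick quick F quick quick => quick quick quick quick quick F quick quick   [F → quick F]
quick quick quick quick quick F quick quick => quick quick quick quick quick quick F quick quick   [F → quick F]
quick quick quick quick quick quick F quick quick => quick quick quick quick quick quick north north quick quick   [F → north north]

S => F quick quick => quick F quick quick => quick quick F quick quick => quick quick quick F quick quick => quick quick quick quick F quick quick => quick quick quick quick quick F quick quick => quick quick quick quick quick quick F quick quick => quick quick quick quick quick quick north north quick quick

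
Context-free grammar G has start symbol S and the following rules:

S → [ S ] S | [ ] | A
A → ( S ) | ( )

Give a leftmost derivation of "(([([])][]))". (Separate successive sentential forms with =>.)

S => A => (S) => (A) => ((S)) => (([S]S)) => (([A]S)) => (([(S)]S)) => (([([])]S)) => (([([])][]))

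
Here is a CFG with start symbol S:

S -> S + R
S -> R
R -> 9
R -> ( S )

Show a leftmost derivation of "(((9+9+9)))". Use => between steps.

S => R   [S -> R]
R => (S)   [R -> ( S )]
(S) => (R)   [S -> R]
(R) => ((S))   [R -> ( S )]
((S)) => ((R))   [S -> R]
((R)) => (((S)))   [R -> ( S )]
(((S))) => (((S+R)))   [S -> S + R]
(((S+R))) => (((S+R+R)))   [S -> S + R]
(((S+R+R))) => (((R+R+R)))   [S -> R]
(((R+R+R))) => (((9+R+R)))   [R -> 9]
(((9+R+R))) => (((9+9+R)))   [R -> 9]
(((9+9+R))) => (((9+9+9)))   [R -> 9]

S=>R=>(S)=>(R)=>((S))=>((R))=>(((S)))=>(((S+R)))=>(((S+R+R)))=>(((R+R+R)))=>(((9+R+R)))=>(((9+9+R)))=>(((9+9+9)))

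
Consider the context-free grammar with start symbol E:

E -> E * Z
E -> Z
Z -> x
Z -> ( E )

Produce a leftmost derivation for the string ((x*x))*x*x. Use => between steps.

E => E*Z => E*Z*Z => Z*Z*Z => (E)*Z*Z => (Z)*Z*Z => ((E))*Z*Z => ((E*Z))*Z*Z => ((Z*Z))*Z*Z => ((x*Z))*Z*Z => ((x*x))*Z*Z => ((x*x))*x*Z => ((x*x))*x*x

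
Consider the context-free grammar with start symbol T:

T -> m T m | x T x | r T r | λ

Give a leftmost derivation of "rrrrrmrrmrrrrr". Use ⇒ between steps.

T⇒rTr⇒rrTrr⇒rrrTrrr⇒rrrrTrrrr⇒rrrrrTrrrrr⇒rrrrrmTmrrrrr⇒rrrrrmrTrmrrrrr⇒rrrrrmrrmrrrrr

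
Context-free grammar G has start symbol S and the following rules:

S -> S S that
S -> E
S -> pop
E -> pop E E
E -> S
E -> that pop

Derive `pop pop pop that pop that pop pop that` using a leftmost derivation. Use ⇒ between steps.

S ⇒ S S that ⇒ E S that ⇒ pop E E S that ⇒ pop pop E E E S that ⇒ pop pop S E E S that ⇒ pop pop pop E E S that ⇒ pop pop pop that pop E S that ⇒ pop pop pop that pop that pop S that ⇒ pop pop pop that pop that pop pop that

S ⇒ S S that   [S -> S S that]
S S that ⇒ E S that   [S -> E]
E S that ⇒ pop E E S that   [E -> pop E E]
pop E E S that ⇒ pop pop E E E S that   [E -> pop E E]
pop pop E E E S that ⇒ pop pop S E E S that   [E -> S]
pop pop S E E S that ⇒ pop pop pop E E S that   [S -> pop]
pop pop pop E E S that ⇒ pop pop pop that pop E S that   [E -> that pop]
pop pop pop that pop E S that ⇒ pop pop pop that pop that pop S that   [E -> that pop]
pop pop pop that pop that pop S that ⇒ pop pop pop that pop that pop pop that   [S -> pop]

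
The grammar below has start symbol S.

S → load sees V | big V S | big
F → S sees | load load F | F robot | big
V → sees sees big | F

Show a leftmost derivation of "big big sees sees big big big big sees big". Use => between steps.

S => big V S   [S → big V S]
big V S => big F S   [V → F]
big F S => big S sees S   [F → S sees]
big S sees S => big big V S sees S   [S → big V S]
big big V S sees S => big big sees sees big S sees S   [V → sees sees big]
big big sees sees big S sees S => big big sees sees big big V S sees S   [S → big V S]
big big sees sees big big V S sees S => big big sees sees big big F S sees S   [V → F]
big big sees sees big big F S sees S => big big sees sees big big big S sees S   [F → big]
big big sees sees big big big S sees S => big big sees sees big big big big sees S   [S → big]
big big sees sees big big big big sees S => big big sees sees big big big big sees big   [S → big]

S => big V S => big F S => big S sees S => big big V S sees S => big big sees sees big S sees S => big big sees sees big big V S sees S => big big sees sees big big F S sees S => big big sees sees big big big S sees S => big big sees sees big big big big sees S => big big sees sees big big big big sees big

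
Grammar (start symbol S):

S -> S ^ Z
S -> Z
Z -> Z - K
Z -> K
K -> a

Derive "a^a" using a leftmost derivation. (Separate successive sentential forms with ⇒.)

S ⇒ S^Z ⇒ Z^Z ⇒ K^Z ⇒ a^Z ⇒ a^K ⇒ a^a

S ⇒ S^Z   [S -> S ^ Z]
S^Z ⇒ Z^Z   [S -> Z]
Z^Z ⇒ K^Z   [Z -> K]
K^Z ⇒ a^Z   [K -> a]
a^Z ⇒ a^K   [Z -> K]
a^K ⇒ a^a   [K -> a]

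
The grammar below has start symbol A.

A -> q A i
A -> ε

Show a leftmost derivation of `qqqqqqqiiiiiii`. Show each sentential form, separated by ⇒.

A ⇒ qAi   [A -> q A i]
qAi ⇒ qqAii   [A -> q A i]
qqAii ⇒ qqqAiii   [A -> q A i]
qqqAiii ⇒ qqqqAiiii   [A -> q A i]
qqqqAiiii ⇒ qqqqqAiiiii   [A -> q A i]
qqqqqAiiiii ⇒ qqqqqqAiiiiii   [A -> q A i]
qqqqqqAiiiiii ⇒ qqqqqqqAiiiiiii   [A -> q A i]
qqqqqqqAiiiiiii ⇒ qqqqqqqiiiiiii   [A -> ε]

A ⇒ qAi ⇒ qqAii ⇒ qqqAiii ⇒ qqqqAiiii ⇒ qqqqqAiiiii ⇒ qqqqqqAiiiiii ⇒ qqqqqqqAiiiiiii ⇒ qqqqqqqiiiiiii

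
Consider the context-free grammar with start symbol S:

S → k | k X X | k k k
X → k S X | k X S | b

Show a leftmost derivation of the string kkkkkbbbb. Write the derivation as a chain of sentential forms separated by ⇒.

S⇒kXX⇒kkSXX⇒kkkXXXX⇒kkkkSXXXX⇒kkkkkXXXX⇒kkkkkbXXX⇒kkkkkbbXX⇒kkkkkbbbX⇒kkkkkbbbb

S ⇒ kXX   [S → k X X]
kXX ⇒ kkSXX   [X → k S X]
kkSXX ⇒ kkkXXXX   [S → k X X]
kkkXXXX ⇒ kkkkSXXXX   [X → k S X]
kkkkSXXXX ⇒ kkkkkXXXX   [S → k]
kkkkkXXXX ⇒ kkkkkbXXX   [X → b]
kkkkkbXXX ⇒ kkkkkbbXX   [X → b]
kkkkkbbXX ⇒ kkkkkbbbX   [X → b]
kkkkkbbbX ⇒ kkkkkbbbb   [X → b]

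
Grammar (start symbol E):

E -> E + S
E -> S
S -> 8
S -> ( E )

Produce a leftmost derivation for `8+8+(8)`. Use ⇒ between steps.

E ⇒ E+S ⇒ E+S+S ⇒ S+S+S ⇒ 8+S+S ⇒ 8+8+S ⇒ 8+8+(E) ⇒ 8+8+(S) ⇒ 8+8+(8)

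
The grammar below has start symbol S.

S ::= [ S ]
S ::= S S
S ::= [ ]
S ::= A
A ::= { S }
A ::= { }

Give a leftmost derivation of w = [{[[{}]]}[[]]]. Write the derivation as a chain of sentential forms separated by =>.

S => [S]   [S ::= [ S ]]
[S] => [SS]   [S ::= S S]
[SS] => [AS]   [S ::= A]
[AS] => [{S}S]   [A ::= { S }]
[{S}S] => [{[S]}S]   [S ::= [ S ]]
[{[S]}S] => [{[[S]]}S]   [S ::= [ S ]]
[{[[S]]}S] => [{[[A]]}S]   [S ::= A]
[{[[A]]}S] => [{[[{}]]}S]   [A ::= { }]
[{[[{}]]}S] => [{[[{}]]}[S]]   [S ::= [ S ]]
[{[[{}]]}[S]] => [{[[{}]]}[[]]]   [S ::= [ ]]

S => [S] => [SS] => [AS] => [{S}S] => [{[S]}S] => [{[[S]]}S] => [{[[A]]}S] => [{[[{}]]}S] => [{[[{}]]}[S]] => [{[[{}]]}[[]]]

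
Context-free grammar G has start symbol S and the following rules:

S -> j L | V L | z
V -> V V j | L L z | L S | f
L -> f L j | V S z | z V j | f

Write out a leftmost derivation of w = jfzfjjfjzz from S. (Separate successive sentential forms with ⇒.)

S ⇒ jL   [S -> j L]
jL ⇒ jVSz   [L -> V S z]
jVSz ⇒ jVVjSz   [V -> V V j]
jVVjSz ⇒ jfVjSz   [V -> f]
jfVjSz ⇒ jfLSjSz   [V -> L S]
jfLSjSz ⇒ jfzVjSjSz   [L -> z V j]
jfzVjSjSz ⇒ jfzfjSjSz   [V -> f]
jfzfjSjSz ⇒ jfzfjjLjSz   [S -> j L]
jfzfjjLjSz ⇒ jfzfjjfjSz   [L -> f]
jfzfjjfjSz ⇒ jfzfjjfjzz   [S -> z]

S ⇒ jL ⇒ jVSz ⇒ jVVjSz ⇒ jfVjSz ⇒ jfLSjSz ⇒ jfzVjSjSz ⇒ jfzfjSjSz ⇒ jfzfjjLjSz ⇒ jfzfjjfjSz ⇒ jfzfjjfjzz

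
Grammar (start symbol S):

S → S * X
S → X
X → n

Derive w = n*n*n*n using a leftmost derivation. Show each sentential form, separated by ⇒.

S ⇒ S*X   [S → S * X]
S*X ⇒ S*X*X   [S → S * X]
S*X*X ⇒ S*X*X*X   [S → S * X]
S*X*X*X ⇒ X*X*X*X   [S → X]
X*X*X*X ⇒ n*X*X*X   [X → n]
n*X*X*X ⇒ n*n*X*X   [X → n]
n*n*X*X ⇒ n*n*n*X   [X → n]
n*n*n*X ⇒ n*n*n*n   [X → n]

S ⇒ S*X ⇒ S*X*X ⇒ S*X*X*X ⇒ X*X*X*X ⇒ n*X*X*X ⇒ n*n*X*X ⇒ n*n*n*X ⇒ n*n*n*n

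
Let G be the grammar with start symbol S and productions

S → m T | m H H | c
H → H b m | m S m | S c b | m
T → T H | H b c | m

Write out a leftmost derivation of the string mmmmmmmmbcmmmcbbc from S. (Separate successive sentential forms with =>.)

S => mT   [S → m T]
mT => mHbc   [T → H b c]
mHbc => mScbbc   [H → S c b]
mScbbc => mmHHcbbc   [S → m H H]
mmHHcbbc => mmmSmHcbbc   [H → m S m]
mmmSmHcbbc => mmmmHHmHcbbc   [S → m H H]
mmmmHHmHcbbc => mmmmmHmHcbbc   [H → m]
mmmmmHmHcbbc => mmmmmmSmmHcbbc   [H → m S m]
mmmmmmSmmHcbbc => mmmmmmmTmmHcbbc   [S → m T]
mmmmmmmTmmHcbbc => mmmmmmmHbcmmHcbbc   [T → H b c]
mmmmmmmHbcmmHcbbc => mmmmmmmmbcmmHcbbc   [H → m]
mmmmmmmmbcmmHcbbc => mmmmmmmmbcmmmcbbc   [H → m]

S => mT => mHbc => mScbbc => mmHHcbbc => mmmSmHcbbc => mmmmHHmHcbbc => mmmmmHmHcbbc => mmmmmmSmmHcbbc => mmmmmmmTmmHcbbc => mmmmmmmHbcmmHcbbc => mmmmmmmmbcmmHcbbc => mmmmmmmmbcmmmcbbc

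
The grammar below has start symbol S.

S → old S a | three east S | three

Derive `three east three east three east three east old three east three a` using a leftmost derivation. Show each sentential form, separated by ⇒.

S ⇒ three east S ⇒ three east three east S ⇒ three east three east three east S ⇒ three east three east three east three east S ⇒ three east three east three east three east old S a ⇒ three east three east three east three east old three east S a ⇒ three east three east three east three east old three east three a

S ⇒ three east S   [S → three east S]
three east S ⇒ three east three east S   [S → three east S]
three east three east S ⇒ three east three east three east S   [S → three east S]
three east three east three east S ⇒ three east three east three east three east S   [S → three east S]
three east three east three east three east S ⇒ three east three east three east three east old S a   [S → old S a]
three east three east three east three east old S a ⇒ three east three east three east three east old three east S a   [S → three east S]
three east three east three east three east old three east S a ⇒ three east three east three east three east old three east three a   [S → three]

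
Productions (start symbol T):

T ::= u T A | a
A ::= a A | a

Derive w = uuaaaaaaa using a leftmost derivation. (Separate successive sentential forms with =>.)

T => uTA => uuTAA => uuaAA => uuaaAA => uuaaaAA => uuaaaaAA => uuaaaaaA => uuaaaaaaA => uuaaaaaaa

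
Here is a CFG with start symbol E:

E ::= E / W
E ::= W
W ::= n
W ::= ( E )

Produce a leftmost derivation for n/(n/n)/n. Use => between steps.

E => E/W => E/W/W => W/W/W => n/W/W => n/(E)/W => n/(E/W)/W => n/(W/W)/W => n/(n/W)/W => n/(n/n)/W => n/(n/n)/n

E => E/W   [E ::= E / W]
E/W => E/W/W   [E ::= E / W]
E/W/W => W/W/W   [E ::= W]
W/W/W => n/W/W   [W ::= n]
n/W/W => n/(E)/W   [W ::= ( E )]
n/(E)/W => n/(E/W)/W   [E ::= E / W]
n/(E/W)/W => n/(W/W)/W   [E ::= W]
n/(W/W)/W => n/(n/W)/W   [W ::= n]
n/(n/W)/W => n/(n/n)/W   [W ::= n]
n/(n/n)/W => n/(n/n)/n   [W ::= n]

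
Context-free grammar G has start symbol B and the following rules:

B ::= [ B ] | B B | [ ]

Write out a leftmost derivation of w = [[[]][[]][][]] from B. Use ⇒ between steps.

B ⇒ [B]   [B ::= [ B ]]
[B] ⇒ [BB]   [B ::= B B]
[BB] ⇒ [[B]B]   [B ::= [ B ]]
[[B]B] ⇒ [[[]]B]   [B ::= [ ]]
[[[]]B] ⇒ [[[]]BB]   [B ::= B B]
[[[]]BB] ⇒ [[[]]BBB]   [B ::= B B]
[[[]]BBB] ⇒ [[[]][B]BB]   [B ::= [ B ]]
[[[]][B]BB] ⇒ [[[]][[]]BB]   [B ::= [ ]]
[[[]][[]]BB] ⇒ [[[]][[]][]B]   [B ::= [ ]]
[[[]][[]][]B] ⇒ [[[]][[]][][]]   [B ::= [ ]]

B ⇒ [B] ⇒ [BB] ⇒ [[B]B] ⇒ [[[]]B] ⇒ [[[]]BB] ⇒ [[[]]BBB] ⇒ [[[]][B]BB] ⇒ [[[]][[]]BB] ⇒ [[[]][[]][]B] ⇒ [[[]][[]][][]]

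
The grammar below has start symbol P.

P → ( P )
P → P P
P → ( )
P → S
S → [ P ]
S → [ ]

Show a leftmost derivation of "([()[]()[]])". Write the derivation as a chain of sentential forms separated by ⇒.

P ⇒ (P) ⇒ (S) ⇒ ([P]) ⇒ ([PP]) ⇒ ([()P]) ⇒ ([()PP]) ⇒ ([()PPP]) ⇒ ([()SPP]) ⇒ ([()[]PP]) ⇒ ([()[]()P]) ⇒ ([()[]()S]) ⇒ ([()[]()[]])

P ⇒ (P)   [P → ( P )]
(P) ⇒ (S)   [P → S]
(S) ⇒ ([P])   [S → [ P ]]
([P]) ⇒ ([PP])   [P → P P]
([PP]) ⇒ ([()P])   [P → ( )]
([()P]) ⇒ ([()PP])   [P → P P]
([()PP]) ⇒ ([()PPP])   [P → P P]
([()PPP]) ⇒ ([()SPP])   [P → S]
([()SPP]) ⇒ ([()[]PP])   [S → [ ]]
([()[]PP]) ⇒ ([()[]()P])   [P → ( )]
([()[]()P]) ⇒ ([()[]()S])   [P → S]
([()[]()S]) ⇒ ([()[]()[]])   [S → [ ]]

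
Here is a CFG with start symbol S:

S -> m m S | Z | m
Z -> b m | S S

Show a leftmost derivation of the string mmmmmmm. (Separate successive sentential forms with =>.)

S => mmS => mmZ => mmSS => mmmS => mmmZ => mmmSS => mmmmmSS => mmmmmmS => mmmmmmm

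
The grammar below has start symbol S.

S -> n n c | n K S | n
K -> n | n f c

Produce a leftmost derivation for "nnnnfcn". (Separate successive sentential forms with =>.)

S => nKS => nnS => nnnKS => nnnnfcS => nnnnfcn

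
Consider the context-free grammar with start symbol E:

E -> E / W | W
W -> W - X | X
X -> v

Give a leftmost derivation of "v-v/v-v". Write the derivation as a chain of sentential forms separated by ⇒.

E⇒E/W⇒W/W⇒W-X/W⇒X-X/W⇒v-X/W⇒v-v/W⇒v-v/W-X⇒v-v/X-X⇒v-v/v-X⇒v-v/v-v

E ⇒ E/W   [E -> E / W]
E/W ⇒ W/W   [E -> W]
W/W ⇒ W-X/W   [W -> W - X]
W-X/W ⇒ X-X/W   [W -> X]
X-X/W ⇒ v-X/W   [X -> v]
v-X/W ⇒ v-v/W   [X -> v]
v-v/W ⇒ v-v/W-X   [W -> W - X]
v-v/W-X ⇒ v-v/X-X   [W -> X]
v-v/X-X ⇒ v-v/v-X   [X -> v]
v-v/v-X ⇒ v-v/v-v   [X -> v]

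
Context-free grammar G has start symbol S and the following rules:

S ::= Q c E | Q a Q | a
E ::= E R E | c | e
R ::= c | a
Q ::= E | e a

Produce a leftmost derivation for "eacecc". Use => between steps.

S => QcE => eacE => eacERE => eaceRE => eacecE => eacecc

S => QcE   [S ::= Q c E]
QcE => eacE   [Q ::= e a]
eacE => eacERE   [E ::= E R E]
eacERE => eaceRE   [E ::= e]
eaceRE => eacecE   [R ::= c]
eacecE => eacecc   [E ::= c]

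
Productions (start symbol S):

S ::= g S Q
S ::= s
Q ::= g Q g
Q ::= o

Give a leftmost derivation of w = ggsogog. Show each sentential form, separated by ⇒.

S ⇒ gSQ ⇒ ggSQQ ⇒ ggsQQ ⇒ ggsoQ ⇒ ggsogQg ⇒ ggsogog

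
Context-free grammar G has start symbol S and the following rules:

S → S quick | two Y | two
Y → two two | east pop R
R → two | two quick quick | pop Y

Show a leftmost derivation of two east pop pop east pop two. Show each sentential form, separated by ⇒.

S ⇒ two Y ⇒ two east pop R ⇒ two east pop pop Y ⇒ two east pop pop east pop R ⇒ two east pop pop east pop two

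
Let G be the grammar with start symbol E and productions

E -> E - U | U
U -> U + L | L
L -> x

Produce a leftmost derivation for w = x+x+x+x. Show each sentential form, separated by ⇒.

E ⇒ U ⇒ U+L ⇒ U+L+L ⇒ U+L+L+L ⇒ L+L+L+L ⇒ x+L+L+L ⇒ x+x+L+L ⇒ x+x+x+L ⇒ x+x+x+x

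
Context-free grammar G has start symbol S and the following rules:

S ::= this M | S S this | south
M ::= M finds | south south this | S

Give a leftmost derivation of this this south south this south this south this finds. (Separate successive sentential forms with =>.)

S => this M => this M finds => this S finds => this S S this finds => this S S this S this finds => this this M S this S this finds => this this south south this S this S this finds => this this south south this south this S this finds => this this south south this south this south this finds

S => this M   [S ::= this M]
this M => this M finds   [M ::= M finds]
this M finds => this S finds   [M ::= S]
this S finds => this S S this finds   [S ::= S S this]
this S S this finds => this S S this S this finds   [S ::= S S this]
this S S this S this finds => this this M S this S this finds   [S ::= this M]
this this M S this S this finds => this this south south this S this S this finds   [M ::= south south this]
this this south south this S this S this finds => this this south south this south this S this finds   [S ::= south]
this this south south this south this S this finds => this this south south this south this south this finds   [S ::= south]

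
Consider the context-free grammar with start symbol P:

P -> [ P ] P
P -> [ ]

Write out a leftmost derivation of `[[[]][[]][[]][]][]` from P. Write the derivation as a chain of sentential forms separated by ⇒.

P⇒[P]P⇒[[P]P]P⇒[[[]]P]P⇒[[[]][P]P]P⇒[[[]][[]]P]P⇒[[[]][[]][P]P]P⇒[[[]][[]][[]]P]P⇒[[[]][[]][[]][]]P⇒[[[]][[]][[]][]][]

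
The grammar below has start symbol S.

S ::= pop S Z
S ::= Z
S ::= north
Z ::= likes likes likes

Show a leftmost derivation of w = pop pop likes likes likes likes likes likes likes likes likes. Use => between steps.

S => pop S Z => pop pop S Z Z => pop pop Z Z Z => pop pop likes likes likes Z Z => pop pop likes likes likes likes likes likes Z => pop pop likes likes likes likes likes likes likes likes likes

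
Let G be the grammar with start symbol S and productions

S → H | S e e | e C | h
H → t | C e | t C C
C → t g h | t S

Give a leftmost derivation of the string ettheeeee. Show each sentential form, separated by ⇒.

S ⇒ eC   [S → e C]
eC ⇒ etS   [C → t S]
etS ⇒ etH   [S → H]
etH ⇒ etCe   [H → C e]
etCe ⇒ ettSe   [C → t S]
ettSe ⇒ ettSeee   [S → S e e]
ettSeee ⇒ ettSeeeee   [S → S e e]
ettSeeeee ⇒ ettheeeee   [S → h]

S⇒eC⇒etS⇒etH⇒etCe⇒ettSe⇒ettSeee⇒ettSeeeee⇒ettheeeee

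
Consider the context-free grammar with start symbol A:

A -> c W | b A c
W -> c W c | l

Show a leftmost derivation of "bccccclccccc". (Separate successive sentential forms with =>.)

A => bAc => bcWc => bccWcc => bcccWccc => bccccWcccc => bcccccWccccc => bccccclccccc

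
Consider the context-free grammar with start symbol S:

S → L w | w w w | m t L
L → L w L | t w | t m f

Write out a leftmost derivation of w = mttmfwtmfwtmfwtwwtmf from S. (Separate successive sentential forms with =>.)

S=>mtL=>mtLwL=>mtLwLwL=>mtLwLwLwL=>mttmfwLwLwL=>mttmfwtmfwLwL=>mttmfwtmfwLwLwL=>mttmfwtmfwtmfwLwL=>mttmfwtmfwtmfwtwwL=>mttmfwtmfwtmfwtwwtmf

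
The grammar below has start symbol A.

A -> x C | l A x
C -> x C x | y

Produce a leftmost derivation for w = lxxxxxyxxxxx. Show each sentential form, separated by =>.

A => lAx   [A -> l A x]
lAx => lxCx   [A -> x C]
lxCx => lxxCxx   [C -> x C x]
lxxCxx => lxxxCxxx   [C -> x C x]
lxxxCxxx => lxxxxCxxxx   [C -> x C x]
lxxxxCxxxx => lxxxxxCxxxxx   [C -> x C x]
lxxxxxCxxxxx => lxxxxxyxxxxx   [C -> y]

A => lAx => lxCx => lxxCxx => lxxxCxxx => lxxxxCxxxx => lxxxxxCxxxxx => lxxxxxyxxxxx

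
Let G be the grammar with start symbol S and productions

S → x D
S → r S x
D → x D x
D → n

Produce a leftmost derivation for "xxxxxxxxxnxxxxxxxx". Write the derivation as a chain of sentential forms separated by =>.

S=>xD=>xxDx=>xxxDxx=>xxxxDxxx=>xxxxxDxxxx=>xxxxxxDxxxxx=>xxxxxxxDxxxxxx=>xxxxxxxxDxxxxxxx=>xxxxxxxxxDxxxxxxxx=>xxxxxxxxxnxxxxxxxx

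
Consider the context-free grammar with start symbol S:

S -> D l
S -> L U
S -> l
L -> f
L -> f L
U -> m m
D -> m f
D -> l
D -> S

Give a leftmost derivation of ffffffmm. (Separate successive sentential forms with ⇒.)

S ⇒ LU ⇒ fLU ⇒ ffLU ⇒ fffLU ⇒ ffffLU ⇒ fffffLU ⇒ ffffffU ⇒ ffffffmm

S ⇒ LU   [S -> L U]
LU ⇒ fLU   [L -> f L]
fLU ⇒ ffLU   [L -> f L]
ffLU ⇒ fffLU   [L -> f L]
fffLU ⇒ ffffLU   [L -> f L]
ffffLU ⇒ fffffLU   [L -> f L]
fffffLU ⇒ ffffffU   [L -> f]
ffffffU ⇒ ffffffmm   [U -> m m]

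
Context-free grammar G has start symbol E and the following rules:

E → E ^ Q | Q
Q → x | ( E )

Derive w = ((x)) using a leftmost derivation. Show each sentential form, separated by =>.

E => Q => (E) => (Q) => ((E)) => ((Q)) => ((x))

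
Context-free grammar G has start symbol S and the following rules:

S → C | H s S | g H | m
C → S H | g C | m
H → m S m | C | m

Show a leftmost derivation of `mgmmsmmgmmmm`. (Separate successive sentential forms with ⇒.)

S ⇒ HsS   [S → H s S]
HsS ⇒ mSmsS   [H → m S m]
mSmsS ⇒ mgHmsS   [S → g H]
mgHmsS ⇒ mgCmsS   [H → C]
mgCmsS ⇒ mgmmsS   [C → m]
mgmmsS ⇒ mgmmsC   [S → C]
mgmmsC ⇒ mgmmsSH   [C → S H]
mgmmsSH ⇒ mgmmsmH   [S → m]
mgmmsmH ⇒ mgmmsmmSm   [H → m S m]
mgmmsmmSm ⇒ mgmmsmmgHm   [S → g H]
mgmmsmmgHm ⇒ mgmmsmmgmSmm   [H → m S m]
mgmmsmmgmSmm ⇒ mgmmsmmgmmmm   [S → m]

S ⇒ HsS ⇒ mSmsS ⇒ mgHmsS ⇒ mgCmsS ⇒ mgmmsS ⇒ mgmmsC ⇒ mgmmsSH ⇒ mgmmsmH ⇒ mgmmsmmSm ⇒ mgmmsmmgHm ⇒ mgmmsmmgmSmm ⇒ mgmmsmmgmmmm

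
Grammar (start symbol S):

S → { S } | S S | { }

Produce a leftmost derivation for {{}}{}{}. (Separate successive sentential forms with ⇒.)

S ⇒ SS ⇒ {S}S ⇒ {{}}S ⇒ {{}}SS ⇒ {{}}{}S ⇒ {{}}{}{}

S ⇒ SS   [S → S S]
SS ⇒ {S}S   [S → { S }]
{S}S ⇒ {{}}S   [S → { }]
{{}}S ⇒ {{}}SS   [S → S S]
{{}}SS ⇒ {{}}{}S   [S → { }]
{{}}{}S ⇒ {{}}{}{}   [S → { }]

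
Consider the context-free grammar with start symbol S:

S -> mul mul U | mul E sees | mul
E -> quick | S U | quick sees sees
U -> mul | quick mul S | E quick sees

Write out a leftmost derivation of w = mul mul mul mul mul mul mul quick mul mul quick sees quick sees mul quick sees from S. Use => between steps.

S => mul mul U   [S -> mul mul U]
mul mul U => mul mul E quick sees   [U -> E quick sees]
mul mul E quick sees => mul mul S U quick sees   [E -> S U]
mul mul S U quick sees => mul mul mul mul U U quick sees   [S -> mul mul U]
mul mul mul mul U U quick sees => mul mul mul mul E quick sees U quick sees   [U -> E quick sees]
mul mul mul mul E quick sees U quick sees => mul mul mul mul S U quick sees U quick sees   [E -> S U]
mul mul mul mul S U quick sees U quick sees => mul mul mul mul mul mul U U quick sees U quick sees   [S -> mul mul U]
mul mul mul mul mul mul U U quick sees U quick sees => mul mul mul mul mul mul mul U quick sees U quick sees   [U -> mul]
mul mul mul mul mul mul mul U quick sees U quick sees => mul mul mul mul mul mul mul quick mul S quick sees U quick sees   [U -> quick mul S]
mul mul mul mul mul mul mul quick mul S quick sees U quick sees => mul mul mul mul mul mul mul quick mul mul E sees quick sees U quick sees   [S -> mul E sees]
mul mul mul mul mul mul mul quick mul mul E sees quick sees U quick sees => mul mul mul mul mul mul mul quick mul mul quick sees quick sees U quick sees   [E -> quick]
mul mul mul mul mul mul mul quick mul mul quick sees quick sees U quick sees => mul mul mul mul mul mul mul quick mul mul quick sees quick sees mul quick sees   [U -> mul]

S => mul mul U => mul mul E quick sees => mul mul S U quick sees => mul mul mul mul U U quick sees => mul mul mul mul E quick sees U quick sees => mul mul mul mul S U quick sees U quick sees => mul mul mul mul mul mul U U quick sees U quick sees => mul mul mul mul mul mul mul U quick sees U quick sees => mul mul mul mul mul mul mul quick mul S quick sees U quick sees => mul mul mul mul mul mul mul quick mul mul E sees quick sees U quick sees => mul mul mul mul mul mul mul quick mul mul quick sees quick sees U quick sees => mul mul mul mul mul mul mul quick mul mul quick sees quick sees mul quick sees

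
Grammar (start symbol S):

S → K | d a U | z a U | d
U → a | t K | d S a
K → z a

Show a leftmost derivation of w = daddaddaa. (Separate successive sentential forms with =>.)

S => daU => dadSa => daddaUa => daddadSaa => daddaddaa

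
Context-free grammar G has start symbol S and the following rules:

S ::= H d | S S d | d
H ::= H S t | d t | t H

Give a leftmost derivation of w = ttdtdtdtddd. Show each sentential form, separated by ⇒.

S⇒SSd⇒HdSd⇒HStdSd⇒HStStdSd⇒tHStStdSd⇒ttHStStdSd⇒ttdtStStdSd⇒ttdtdtStdSd⇒ttdtdtdtdSd⇒ttdtdtdtddd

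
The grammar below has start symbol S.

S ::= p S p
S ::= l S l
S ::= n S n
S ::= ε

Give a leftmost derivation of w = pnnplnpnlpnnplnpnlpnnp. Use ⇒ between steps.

S ⇒ pSp   [S ::= p S p]
pSp ⇒ pnSnp   [S ::= n S n]
pnSnp ⇒ pnnSnnp   [S ::= n S n]
pnnSnnp ⇒ pnnpSpnnp   [S ::= p S p]
pnnpSpnnp ⇒ pnnplSlpnnp   [S ::= l S l]
pnnplSlpnnp ⇒ pnnplnSnlpnnp   [S ::= n S n]
pnnplnSnlpnnp ⇒ pnnplnpSpnlpnnp   [S ::= p S p]
pnnplnpSpnlpnnp ⇒ pnnplnpnSnpnlpnnp   [S ::= n S n]
pnnplnpnSnpnlpnnp ⇒ pnnplnpnlSlnpnlpnnp   [S ::= l S l]
pnnplnpnlSlnpnlpnnp ⇒ pnnplnpnlpSplnpnlpnnp   [S ::= p S p]
pnnplnpnlpSplnpnlpnnp ⇒ pnnplnpnlpnSnplnpnlpnnp   [S ::= n S n]
pnnplnpnlpnSnplnpnlpnnp ⇒ pnnplnpnlpnnplnpnlpnnp   [S ::= ε]

S⇒pSp⇒pnSnp⇒pnnSnnp⇒pnnpSpnnp⇒pnnplSlpnnp⇒pnnplnSnlpnnp⇒pnnplnpSpnlpnnp⇒pnnplnpnSnpnlpnnp⇒pnnplnpnlSlnpnlpnnp⇒pnnplnpnlpSplnpnlpnnp⇒pnnplnpnlpnSnplnpnlpnnp⇒pnnplnpnlpnnplnpnlpnnp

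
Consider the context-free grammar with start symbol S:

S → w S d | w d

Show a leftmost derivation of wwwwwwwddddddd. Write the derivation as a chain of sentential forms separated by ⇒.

S⇒wSd⇒wwSdd⇒wwwSddd⇒wwwwSdddd⇒wwwwwSddddd⇒wwwwwwSdddddd⇒wwwwwwwddddddd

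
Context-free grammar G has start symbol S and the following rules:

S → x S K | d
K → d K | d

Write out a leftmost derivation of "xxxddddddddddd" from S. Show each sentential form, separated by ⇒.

S ⇒ xSK   [S → x S K]
xSK ⇒ xxSKK   [S → x S K]
xxSKK ⇒ xxxSKKK   [S → x S K]
xxxSKKK ⇒ xxxdKKK   [S → d]
xxxdKKK ⇒ xxxddKKK   [K → d K]
xxxddKKK ⇒ xxxdddKKK   [K → d K]
xxxdddKKK ⇒ xxxddddKKK   [K → d K]
xxxddddKKK ⇒ xxxdddddKK   [K → d]
xxxdddddKK ⇒ xxxddddddKK   [K → d K]
xxxddddddKK ⇒ xxxdddddddKK   [K → d K]
xxxdddddddKK ⇒ xxxddddddddK   [K → d]
xxxddddddddK ⇒ xxxdddddddddK   [K → d K]
xxxdddddddddK ⇒ xxxddddddddddK   [K → d K]
xxxddddddddddK ⇒ xxxddddddddddd   [K → d]

S ⇒ xSK ⇒ xxSKK ⇒ xxxSKKK ⇒ xxxdKKK ⇒ xxxddKKK ⇒ xxxdddKKK ⇒ xxxddddKKK ⇒ xxxdddddKK ⇒ xxxddddddKK ⇒ xxxdddddddKK ⇒ xxxddddddddK ⇒ xxxdddddddddK ⇒ xxxddddddddddK ⇒ xxxddddddddddd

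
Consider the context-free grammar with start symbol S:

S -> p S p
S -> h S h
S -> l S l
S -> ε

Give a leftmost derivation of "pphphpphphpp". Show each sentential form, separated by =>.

S => pSp => ppSpp => pphShpp => pphpSphpp => pphphShphpp => pphphpSphphpp => pphphpphphpp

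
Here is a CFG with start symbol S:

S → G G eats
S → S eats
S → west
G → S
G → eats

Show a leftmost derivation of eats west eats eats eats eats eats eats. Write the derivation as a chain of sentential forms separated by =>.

S => G G eats   [S → G G eats]
G G eats => S G eats   [G → S]
S G eats => S eats G eats   [S → S eats]
S eats G eats => S eats eats G eats   [S → S eats]
S eats eats G eats => G G eats eats eats G eats   [S → G G eats]
G G eats eats eats G eats => eats G eats eats eats G eats   [G → eats]
eats G eats eats eats G eats => eats S eats eats eats G eats   [G → S]
eats S eats eats eats G eats => eats S eats eats eats eats G eats   [S → S eats]
eats S eats eats eats eats G eats => eats west eats eats eats eats G eats   [S → west]
eats west eats eats eats eats G eats => eats west eats eats eats eats eats eats   [G → eats]

S => G G eats => S G eats => S eats G eats => S eats eats G eats => G G eats eats eats G eats => eats G eats eats eats G eats => eats S eats eats eats G eats => eats S eats eats eats eats G eats => eats west eats eats eats eats G eats => eats west eats eats eats eats eats eats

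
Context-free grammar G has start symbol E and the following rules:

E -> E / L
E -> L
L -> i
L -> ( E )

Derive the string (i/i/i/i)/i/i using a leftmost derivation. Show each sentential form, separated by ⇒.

E ⇒ E/L ⇒ E/L/L ⇒ L/L/L ⇒ (E)/L/L ⇒ (E/L)/L/L ⇒ (E/L/L)/L/L ⇒ (E/L/L/L)/L/L ⇒ (L/L/L/L)/L/L ⇒ (i/L/L/L)/L/L ⇒ (i/i/L/L)/L/L ⇒ (i/i/i/L)/L/L ⇒ (i/i/i/i)/L/L ⇒ (i/i/i/i)/i/L ⇒ (i/i/i/i)/i/i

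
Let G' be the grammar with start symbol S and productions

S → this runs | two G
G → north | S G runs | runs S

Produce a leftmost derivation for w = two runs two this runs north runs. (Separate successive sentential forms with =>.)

S => two G => two runs S => two runs two G => two runs two S G runs => two runs two this runs G runs => two runs two this runs north runs

S => two G   [S → two G]
two G => two runs S   [G → runs S]
two runs S => two runs two G   [S → two G]
two runs two G => two runs two S G runs   [G → S G runs]
two runs two S G runs => two runs two this runs G runs   [S → this runs]
two runs two this runs G runs => two runs two this runs north runs   [G → north]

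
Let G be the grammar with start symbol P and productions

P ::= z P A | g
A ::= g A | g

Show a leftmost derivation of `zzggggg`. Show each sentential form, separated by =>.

P => zPA => zzPAA => zzgAA => zzggAA => zzgggA => zzggggA => zzggggg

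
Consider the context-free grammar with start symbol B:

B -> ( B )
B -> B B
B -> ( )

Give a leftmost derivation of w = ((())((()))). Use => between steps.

B => (B)   [B -> ( B )]
(B) => (BB)   [B -> B B]
(BB) => ((B)B)   [B -> ( B )]
((B)B) => ((())B)   [B -> ( )]
((())B) => ((())(B))   [B -> ( B )]
((())(B)) => ((())((B)))   [B -> ( B )]
((())((B))) => ((())((())))   [B -> ( )]

B => (B) => (BB) => ((B)B) => ((())B) => ((())(B)) => ((())((B))) => ((())((())))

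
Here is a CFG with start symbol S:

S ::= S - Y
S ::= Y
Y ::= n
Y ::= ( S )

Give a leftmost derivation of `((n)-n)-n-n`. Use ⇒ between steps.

S ⇒ S-Y   [S ::= S - Y]
S-Y ⇒ S-Y-Y   [S ::= S - Y]
S-Y-Y ⇒ Y-Y-Y   [S ::= Y]
Y-Y-Y ⇒ (S)-Y-Y   [Y ::= ( S )]
(S)-Y-Y ⇒ (S-Y)-Y-Y   [S ::= S - Y]
(S-Y)-Y-Y ⇒ (Y-Y)-Y-Y   [S ::= Y]
(Y-Y)-Y-Y ⇒ ((S)-Y)-Y-Y   [Y ::= ( S )]
((S)-Y)-Y-Y ⇒ ((Y)-Y)-Y-Y   [S ::= Y]
((Y)-Y)-Y-Y ⇒ ((n)-Y)-Y-Y   [Y ::= n]
((n)-Y)-Y-Y ⇒ ((n)-n)-Y-Y   [Y ::= n]
((n)-n)-Y-Y ⇒ ((n)-n)-n-Y   [Y ::= n]
((n)-n)-n-Y ⇒ ((n)-n)-n-n   [Y ::= n]

S ⇒ S-Y ⇒ S-Y-Y ⇒ Y-Y-Y ⇒ (S)-Y-Y ⇒ (S-Y)-Y-Y ⇒ (Y-Y)-Y-Y ⇒ ((S)-Y)-Y-Y ⇒ ((Y)-Y)-Y-Y ⇒ ((n)-Y)-Y-Y ⇒ ((n)-n)-Y-Y ⇒ ((n)-n)-n-Y ⇒ ((n)-n)-n-n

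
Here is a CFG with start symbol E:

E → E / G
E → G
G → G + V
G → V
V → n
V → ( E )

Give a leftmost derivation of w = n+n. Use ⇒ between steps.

E ⇒ G ⇒ G+V ⇒ V+V ⇒ n+V ⇒ n+n

E ⇒ G   [E → G]
G ⇒ G+V   [G → G + V]
G+V ⇒ V+V   [G → V]
V+V ⇒ n+V   [V → n]
n+V ⇒ n+n   [V → n]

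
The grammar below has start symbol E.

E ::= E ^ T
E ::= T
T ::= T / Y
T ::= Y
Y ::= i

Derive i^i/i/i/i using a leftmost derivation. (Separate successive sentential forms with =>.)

E=>E^T=>T^T=>Y^T=>i^T=>i^T/Y=>i^T/Y/Y=>i^T/Y/Y/Y=>i^Y/Y/Y/Y=>i^i/Y/Y/Y=>i^i/i/Y/Y=>i^i/i/i/Y=>i^i/i/i/i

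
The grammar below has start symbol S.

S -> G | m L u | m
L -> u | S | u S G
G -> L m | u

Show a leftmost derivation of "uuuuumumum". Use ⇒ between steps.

S⇒G⇒Lm⇒uSGm⇒uGGm⇒uLmGm⇒uuSGmGm⇒uuGGmGm⇒uuLmGmGm⇒uuuSGmGmGm⇒uuuGGmGmGm⇒uuuuGmGmGm⇒uuuuumGmGm⇒uuuuumumGm⇒uuuuumumum

S ⇒ G   [S -> G]
G ⇒ Lm   [G -> L m]
Lm ⇒ uSGm   [L -> u S G]
uSGm ⇒ uGGm   [S -> G]
uGGm ⇒ uLmGm   [G -> L m]
uLmGm ⇒ uuSGmGm   [L -> u S G]
uuSGmGm ⇒ uuGGmGm   [S -> G]
uuGGmGm ⇒ uuLmGmGm   [G -> L m]
uuLmGmGm ⇒ uuuSGmGmGm   [L -> u S G]
uuuSGmGmGm ⇒ uuuGGmGmGm   [S -> G]
uuuGGmGmGm ⇒ uuuuGmGmGm   [G -> u]
uuuuGmGmGm ⇒ uuuuumGmGm   [G -> u]
uuuuumGmGm ⇒ uuuuumumGm   [G -> u]
uuuuumumGm ⇒ uuuuumumum   [G -> u]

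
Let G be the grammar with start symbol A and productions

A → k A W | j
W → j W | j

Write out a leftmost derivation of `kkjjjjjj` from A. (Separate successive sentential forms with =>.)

A => kAW => kkAWW => kkjWW => kkjjW => kkjjjW => kkjjjjW => kkjjjjjW => kkjjjjjj

A => kAW   [A → k A W]
kAW => kkAWW   [A → k A W]
kkAWW => kkjWW   [A → j]
kkjWW => kkjjW   [W → j]
kkjjW => kkjjjW   [W → j W]
kkjjjW => kkjjjjW   [W → j W]
kkjjjjW => kkjjjjjW   [W → j W]
kkjjjjjW => kkjjjjjj   [W → j]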